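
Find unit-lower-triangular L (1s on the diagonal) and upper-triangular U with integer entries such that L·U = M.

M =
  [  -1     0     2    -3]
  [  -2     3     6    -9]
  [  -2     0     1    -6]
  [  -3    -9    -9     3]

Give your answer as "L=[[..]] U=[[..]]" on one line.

L=[[1,0,0,0],[2,1,0,0],[2,0,1,0],[3,-3,3,1]] U=[[-1,0,2,-3],[0,3,2,-3],[0,0,-3,0],[0,0,0,3]]

  R1 -= 2·R0 → [0,3,2,-3]
  R2 -= 2·R0 → [0,0,-3,0]
  R3 -= 3·R0 → [0,-9,-15,12]
  R2 -= 0·R1 → [0,0,-3,0]
  R3 -= -3·R1 → [0,0,-9,3]
  R3 -= 3·R2 → [0,0,0,3]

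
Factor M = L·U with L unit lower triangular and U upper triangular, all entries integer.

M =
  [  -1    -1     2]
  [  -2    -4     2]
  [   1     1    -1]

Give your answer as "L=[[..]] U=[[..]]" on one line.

  r1 -= 2·r0 → [0,-2,-2]
  r2 -= -1·r0 → [0,0,1]
  r2 -= 0·r1 → [0,0,1]

L=[[1,0,0],[2,1,0],[-1,0,1]] U=[[-1,-1,2],[0,-2,-2],[0,0,1]]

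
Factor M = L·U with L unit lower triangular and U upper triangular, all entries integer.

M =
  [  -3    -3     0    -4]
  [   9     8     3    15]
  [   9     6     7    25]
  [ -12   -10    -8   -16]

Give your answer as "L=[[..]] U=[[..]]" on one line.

  row1 -= -3·row0 → [0,-1,3,3]
  row2 -= -3·row0 → [0,-3,7,13]
  row3 -= 4·row0 → [0,2,-8,0]
  row2 -= 3·row1 → [0,0,-2,4]
  row3 -= -2·row1 → [0,0,-2,6]
  row3 -= 1·row2 → [0,0,0,2]

L=[[1,0,0,0],[-3,1,0,0],[-3,3,1,0],[4,-2,1,1]] U=[[-3,-3,0,-4],[0,-1,3,3],[0,0,-2,4],[0,0,0,2]]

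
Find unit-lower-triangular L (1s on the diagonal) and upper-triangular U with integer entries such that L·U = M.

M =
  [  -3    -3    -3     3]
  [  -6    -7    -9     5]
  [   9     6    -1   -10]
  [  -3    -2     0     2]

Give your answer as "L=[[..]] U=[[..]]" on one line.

  R1 -= 2·R0 → [0,-1,-3,-1]
  R2 -= -3·R0 → [0,-3,-10,-1]
  R3 -= 1·R0 → [0,1,3,-1]
  R2 -= 3·R1 → [0,0,-1,2]
  R3 -= -1·R1 → [0,0,0,-2]
  R3 -= 0·R2 → [0,0,0,-2]

L=[[1,0,0,0],[2,1,0,0],[-3,3,1,0],[1,-1,0,1]] U=[[-3,-3,-3,3],[0,-1,-3,-1],[0,0,-1,2],[0,0,0,-2]]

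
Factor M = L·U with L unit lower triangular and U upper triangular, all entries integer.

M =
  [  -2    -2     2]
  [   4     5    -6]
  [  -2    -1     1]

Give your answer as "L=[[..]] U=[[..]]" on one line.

L=[[1,0,0],[-2,1,0],[1,1,1]] U=[[-2,-2,2],[0,1,-2],[0,0,1]]

  row1 -= -2·row0 → [0,1,-2]
  row2 -= 1·row0 → [0,1,-1]
  row2 -= 1·row1 → [0,0,1]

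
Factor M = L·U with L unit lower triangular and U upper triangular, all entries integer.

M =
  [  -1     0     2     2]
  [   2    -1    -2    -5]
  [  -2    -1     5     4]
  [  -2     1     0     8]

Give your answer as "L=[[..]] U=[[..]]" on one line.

L=[[1,0,0,0],[-2,1,0,0],[2,1,1,0],[2,-1,2,1]] U=[[-1,0,2,2],[0,-1,2,-1],[0,0,-1,1],[0,0,0,1]]

  r1 -= -2·r0 → [0,-1,2,-1]
  r2 -= 2·r0 → [0,-1,1,0]
  r3 -= 2·r0 → [0,1,-4,4]
  r2 -= 1·r1 → [0,0,-1,1]
  r3 -= -1·r1 → [0,0,-2,3]
  r3 -= 2·r2 → [0,0,0,1]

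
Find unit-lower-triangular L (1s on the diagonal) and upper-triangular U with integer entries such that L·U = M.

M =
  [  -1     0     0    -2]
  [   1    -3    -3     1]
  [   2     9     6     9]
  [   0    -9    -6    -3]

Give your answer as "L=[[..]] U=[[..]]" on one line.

L=[[1,0,0,0],[-1,1,0,0],[-2,-3,1,0],[0,3,-1,1]] U=[[-1,0,0,-2],[0,-3,-3,-1],[0,0,-3,2],[0,0,0,2]]

  row1 -= -1·row0 → [0,-3,-3,-1]
  row2 -= -2·row0 → [0,9,6,5]
  row3 -= 0·row0 → [0,-9,-6,-3]
  row2 -= -3·row1 → [0,0,-3,2]
  row3 -= 3·row1 → [0,0,3,0]
  row3 -= -1·row2 → [0,0,0,2]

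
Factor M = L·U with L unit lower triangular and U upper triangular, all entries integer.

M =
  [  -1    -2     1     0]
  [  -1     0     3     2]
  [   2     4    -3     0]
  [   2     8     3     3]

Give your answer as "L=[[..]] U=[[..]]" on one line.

L=[[1,0,0,0],[1,1,0,0],[-2,0,1,0],[-2,2,-1,1]] U=[[-1,-2,1,0],[0,2,2,2],[0,0,-1,0],[0,0,0,-1]]

  row1 -= 1·row0 → [0,2,2,2]
  row2 -= -2·row0 → [0,0,-1,0]
  row3 -= -2·row0 → [0,4,5,3]
  row2 -= 0·row1 → [0,0,-1,0]
  row3 -= 2·row1 → [0,0,1,-1]
  row3 -= -1·row2 → [0,0,0,-1]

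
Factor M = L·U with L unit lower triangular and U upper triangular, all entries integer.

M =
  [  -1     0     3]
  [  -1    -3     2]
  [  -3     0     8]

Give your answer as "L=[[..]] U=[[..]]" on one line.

L=[[1,0,0],[1,1,0],[3,0,1]] U=[[-1,0,3],[0,-3,-1],[0,0,-1]]

  r1 -= 1·r0 → [0,-3,-1]
  r2 -= 3·r0 → [0,0,-1]
  r2 -= 0·r1 → [0,0,-1]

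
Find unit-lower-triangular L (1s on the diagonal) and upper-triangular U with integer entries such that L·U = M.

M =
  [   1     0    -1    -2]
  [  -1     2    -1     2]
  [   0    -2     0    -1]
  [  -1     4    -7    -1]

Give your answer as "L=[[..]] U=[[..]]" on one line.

  row1 -= -1·row0 → [0,2,-2,0]
  row2 -= 0·row0 → [0,-2,0,-1]
  row3 -= -1·row0 → [0,4,-8,-3]
  row2 -= -1·row1 → [0,0,-2,-1]
  row3 -= 2·row1 → [0,0,-4,-3]
  row3 -= 2·row2 → [0,0,0,-1]

L=[[1,0,0,0],[-1,1,0,0],[0,-1,1,0],[-1,2,2,1]] U=[[1,0,-1,-2],[0,2,-2,0],[0,0,-2,-1],[0,0,0,-1]]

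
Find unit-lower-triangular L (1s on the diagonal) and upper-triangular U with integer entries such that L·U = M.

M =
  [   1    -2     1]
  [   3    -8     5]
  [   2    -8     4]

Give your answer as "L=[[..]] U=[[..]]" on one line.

L=[[1,0,0],[3,1,0],[2,2,1]] U=[[1,-2,1],[0,-2,2],[0,0,-2]]

  r1 -= 3·r0 → [0,-2,2]
  r2 -= 2·r0 → [0,-4,2]
  r2 -= 2·r1 → [0,0,-2]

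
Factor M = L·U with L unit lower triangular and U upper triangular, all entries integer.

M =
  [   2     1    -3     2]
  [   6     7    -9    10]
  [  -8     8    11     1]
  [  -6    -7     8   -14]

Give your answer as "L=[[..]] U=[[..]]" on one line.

L=[[1,0,0,0],[3,1,0,0],[-4,3,1,0],[-3,-1,1,1]] U=[[2,1,-3,2],[0,4,0,4],[0,0,-1,-3],[0,0,0,-1]]

  R1 -= 3·R0 → [0,4,0,4]
  R2 -= -4·R0 → [0,12,-1,9]
  R3 -= -3·R0 → [0,-4,-1,-8]
  R2 -= 3·R1 → [0,0,-1,-3]
  R3 -= -1·R1 → [0,0,-1,-4]
  R3 -= 1·R2 → [0,0,0,-1]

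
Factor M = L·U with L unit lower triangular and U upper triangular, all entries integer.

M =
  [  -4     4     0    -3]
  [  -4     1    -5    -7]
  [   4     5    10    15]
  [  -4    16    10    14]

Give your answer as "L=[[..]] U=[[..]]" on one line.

  r1 -= 1·r0 → [0,-3,-5,-4]
  r2 -= -1·r0 → [0,9,10,12]
  r3 -= 1·r0 → [0,12,10,17]
  r2 -= -3·r1 → [0,0,-5,0]
  r3 -= -4·r1 → [0,0,-10,1]
  r3 -= 2·r2 → [0,0,0,1]

L=[[1,0,0,0],[1,1,0,0],[-1,-3,1,0],[1,-4,2,1]] U=[[-4,4,0,-3],[0,-3,-5,-4],[0,0,-5,0],[0,0,0,1]]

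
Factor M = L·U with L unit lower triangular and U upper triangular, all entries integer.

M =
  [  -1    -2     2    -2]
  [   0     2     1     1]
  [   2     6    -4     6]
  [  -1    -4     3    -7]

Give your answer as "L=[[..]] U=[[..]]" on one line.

  r1 -= 0·r0 → [0,2,1,1]
  r2 -= -2·r0 → [0,2,0,2]
  r3 -= 1·r0 → [0,-2,1,-5]
  r2 -= 1·r1 → [0,0,-1,1]
  r3 -= -1·r1 → [0,0,2,-4]
  r3 -= -2·r2 → [0,0,0,-2]

L=[[1,0,0,0],[0,1,0,0],[-2,1,1,0],[1,-1,-2,1]] U=[[-1,-2,2,-2],[0,2,1,1],[0,0,-1,1],[0,0,0,-2]]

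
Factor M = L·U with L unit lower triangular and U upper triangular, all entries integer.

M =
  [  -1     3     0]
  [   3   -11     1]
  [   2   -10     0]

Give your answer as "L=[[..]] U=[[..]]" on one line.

L=[[1,0,0],[-3,1,0],[-2,2,1]] U=[[-1,3,0],[0,-2,1],[0,0,-2]]

  row1 -= -3·row0 → [0,-2,1]
  row2 -= -2·row0 → [0,-4,0]
  row2 -= 2·row1 → [0,0,-2]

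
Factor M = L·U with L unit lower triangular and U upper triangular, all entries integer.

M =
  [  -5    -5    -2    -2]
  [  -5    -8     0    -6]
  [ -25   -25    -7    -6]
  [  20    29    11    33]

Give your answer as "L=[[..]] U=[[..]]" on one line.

  r1 -= 1·r0 → [0,-3,2,-4]
  r2 -= 5·r0 → [0,0,3,4]
  r3 -= -4·r0 → [0,9,3,25]
  r2 -= 0·r1 → [0,0,3,4]
  r3 -= -3·r1 → [0,0,9,13]
  r3 -= 3·r2 → [0,0,0,1]

L=[[1,0,0,0],[1,1,0,0],[5,0,1,0],[-4,-3,3,1]] U=[[-5,-5,-2,-2],[0,-3,2,-4],[0,0,3,4],[0,0,0,1]]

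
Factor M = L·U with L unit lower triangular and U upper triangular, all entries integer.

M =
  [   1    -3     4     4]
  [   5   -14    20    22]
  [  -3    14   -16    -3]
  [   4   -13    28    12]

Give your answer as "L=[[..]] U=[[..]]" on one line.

  r1 -= 5·r0 → [0,1,0,2]
  r2 -= -3·r0 → [0,5,-4,9]
  r3 -= 4·r0 → [0,-1,12,-4]
  r2 -= 5·r1 → [0,0,-4,-1]
  r3 -= -1·r1 → [0,0,12,-2]
  r3 -= -3·r2 → [0,0,0,-5]

L=[[1,0,0,0],[5,1,0,0],[-3,5,1,0],[4,-1,-3,1]] U=[[1,-3,4,4],[0,1,0,2],[0,0,-4,-1],[0,0,0,-5]]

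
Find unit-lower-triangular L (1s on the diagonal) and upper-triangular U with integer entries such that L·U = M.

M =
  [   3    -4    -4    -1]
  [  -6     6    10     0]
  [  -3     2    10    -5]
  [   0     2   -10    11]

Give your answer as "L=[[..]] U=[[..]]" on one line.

L=[[1,0,0,0],[-2,1,0,0],[-1,1,1,0],[0,-1,-2,1]] U=[[3,-4,-4,-1],[0,-2,2,-2],[0,0,4,-4],[0,0,0,1]]

  R1 -= -2·R0 → [0,-2,2,-2]
  R2 -= -1·R0 → [0,-2,6,-6]
  R3 -= 0·R0 → [0,2,-10,11]
  R2 -= 1·R1 → [0,0,4,-4]
  R3 -= -1·R1 → [0,0,-8,9]
  R3 -= -2·R2 → [0,0,0,1]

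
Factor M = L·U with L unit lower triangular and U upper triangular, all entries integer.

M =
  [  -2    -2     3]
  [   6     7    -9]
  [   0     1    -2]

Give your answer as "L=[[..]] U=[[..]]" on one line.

  r1 -= -3·r0 → [0,1,0]
  r2 -= 0·r0 → [0,1,-2]
  r2 -= 1·r1 → [0,0,-2]

L=[[1,0,0],[-3,1,0],[0,1,1]] U=[[-2,-2,3],[0,1,0],[0,0,-2]]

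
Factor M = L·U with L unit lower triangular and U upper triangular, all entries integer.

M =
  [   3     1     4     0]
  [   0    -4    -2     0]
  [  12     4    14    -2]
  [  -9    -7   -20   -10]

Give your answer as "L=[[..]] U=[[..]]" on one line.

  row1 -= 0·row0 → [0,-4,-2,0]
  row2 -= 4·row0 → [0,0,-2,-2]
  row3 -= -3·row0 → [0,-4,-8,-10]
  row2 -= 0·row1 → [0,0,-2,-2]
  row3 -= 1·row1 → [0,0,-6,-10]
  row3 -= 3·row2 → [0,0,0,-4]

L=[[1,0,0,0],[0,1,0,0],[4,0,1,0],[-3,1,3,1]] U=[[3,1,4,0],[0,-4,-2,0],[0,0,-2,-2],[0,0,0,-4]]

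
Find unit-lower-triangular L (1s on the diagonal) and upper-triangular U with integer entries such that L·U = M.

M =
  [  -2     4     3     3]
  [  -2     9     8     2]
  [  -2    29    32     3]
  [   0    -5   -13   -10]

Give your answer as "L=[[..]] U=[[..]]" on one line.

L=[[1,0,0,0],[1,1,0,0],[1,5,1,0],[0,-1,-2,1]] U=[[-2,4,3,3],[0,5,5,-1],[0,0,4,5],[0,0,0,-1]]

  row1 -= 1·row0 → [0,5,5,-1]
  row2 -= 1·row0 → [0,25,29,0]
  row3 -= 0·row0 → [0,-5,-13,-10]
  row2 -= 5·row1 → [0,0,4,5]
  row3 -= -1·row1 → [0,0,-8,-11]
  row3 -= -2·row2 → [0,0,0,-1]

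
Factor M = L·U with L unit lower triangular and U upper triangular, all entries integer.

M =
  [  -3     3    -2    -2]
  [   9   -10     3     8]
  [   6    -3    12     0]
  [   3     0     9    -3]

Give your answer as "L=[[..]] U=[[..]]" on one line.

L=[[1,0,0,0],[-3,1,0,0],[-2,-3,1,0],[-1,-3,2,1]] U=[[-3,3,-2,-2],[0,-1,-3,2],[0,0,-1,2],[0,0,0,-3]]

  row1 -= -3·row0 → [0,-1,-3,2]
  row2 -= -2·row0 → [0,3,8,-4]
  row3 -= -1·row0 → [0,3,7,-5]
  row2 -= -3·row1 → [0,0,-1,2]
  row3 -= -3·row1 → [0,0,-2,1]
  row3 -= 2·row2 → [0,0,0,-3]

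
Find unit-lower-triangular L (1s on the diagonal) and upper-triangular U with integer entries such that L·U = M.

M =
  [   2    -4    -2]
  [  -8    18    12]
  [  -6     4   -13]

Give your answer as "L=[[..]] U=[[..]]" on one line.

  R1 -= -4·R0 → [0,2,4]
  R2 -= -3·R0 → [0,-8,-19]
  R2 -= -4·R1 → [0,0,-3]

L=[[1,0,0],[-4,1,0],[-3,-4,1]] U=[[2,-4,-2],[0,2,4],[0,0,-3]]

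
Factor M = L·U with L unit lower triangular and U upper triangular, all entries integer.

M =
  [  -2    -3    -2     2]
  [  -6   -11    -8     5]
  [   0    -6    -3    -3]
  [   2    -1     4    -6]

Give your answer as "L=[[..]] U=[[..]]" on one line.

  r1 -= 3·r0 → [0,-2,-2,-1]
  r2 -= 0·r0 → [0,-6,-3,-3]
  r3 -= -1·r0 → [0,-4,2,-4]
  r2 -= 3·r1 → [0,0,3,0]
  r3 -= 2·r1 → [0,0,6,-2]
  r3 -= 2·r2 → [0,0,0,-2]

L=[[1,0,0,0],[3,1,0,0],[0,3,1,0],[-1,2,2,1]] U=[[-2,-3,-2,2],[0,-2,-2,-1],[0,0,3,0],[0,0,0,-2]]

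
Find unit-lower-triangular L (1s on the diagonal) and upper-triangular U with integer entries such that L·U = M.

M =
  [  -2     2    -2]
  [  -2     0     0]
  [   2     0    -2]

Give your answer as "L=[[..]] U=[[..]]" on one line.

  row1 -= 1·row0 → [0,-2,2]
  row2 -= -1·row0 → [0,2,-4]
  row2 -= -1·row1 → [0,0,-2]

L=[[1,0,0],[1,1,0],[-1,-1,1]] U=[[-2,2,-2],[0,-2,2],[0,0,-2]]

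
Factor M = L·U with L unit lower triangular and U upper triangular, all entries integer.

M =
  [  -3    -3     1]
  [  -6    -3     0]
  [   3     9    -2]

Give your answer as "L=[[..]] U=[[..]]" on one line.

  R1 -= 2·R0 → [0,3,-2]
  R2 -= -1·R0 → [0,6,-1]
  R2 -= 2·R1 → [0,0,3]

L=[[1,0,0],[2,1,0],[-1,2,1]] U=[[-3,-3,1],[0,3,-2],[0,0,3]]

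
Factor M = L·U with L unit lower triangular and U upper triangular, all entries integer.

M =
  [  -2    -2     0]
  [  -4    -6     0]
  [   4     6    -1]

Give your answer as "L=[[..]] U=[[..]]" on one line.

L=[[1,0,0],[2,1,0],[-2,-1,1]] U=[[-2,-2,0],[0,-2,0],[0,0,-1]]

  R1 -= 2·R0 → [0,-2,0]
  R2 -= -2·R0 → [0,2,-1]
  R2 -= -1·R1 → [0,0,-1]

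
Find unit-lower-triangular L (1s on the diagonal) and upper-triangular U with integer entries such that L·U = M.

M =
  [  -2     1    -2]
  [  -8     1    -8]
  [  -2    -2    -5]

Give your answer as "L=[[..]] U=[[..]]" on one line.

  R1 -= 4·R0 → [0,-3,0]
  R2 -= 1·R0 → [0,-3,-3]
  R2 -= 1·R1 → [0,0,-3]

L=[[1,0,0],[4,1,0],[1,1,1]] U=[[-2,1,-2],[0,-3,0],[0,0,-3]]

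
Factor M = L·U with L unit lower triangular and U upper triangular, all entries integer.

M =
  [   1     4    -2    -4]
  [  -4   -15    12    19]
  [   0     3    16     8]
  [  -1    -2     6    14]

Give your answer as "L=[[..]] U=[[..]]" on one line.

  R1 -= -4·R0 → [0,1,4,3]
  R2 -= 0·R0 → [0,3,16,8]
  R3 -= -1·R0 → [0,2,4,10]
  R2 -= 3·R1 → [0,0,4,-1]
  R3 -= 2·R1 → [0,0,-4,4]
  R3 -= -1·R2 → [0,0,0,3]

L=[[1,0,0,0],[-4,1,0,0],[0,3,1,0],[-1,2,-1,1]] U=[[1,4,-2,-4],[0,1,4,3],[0,0,4,-1],[0,0,0,3]]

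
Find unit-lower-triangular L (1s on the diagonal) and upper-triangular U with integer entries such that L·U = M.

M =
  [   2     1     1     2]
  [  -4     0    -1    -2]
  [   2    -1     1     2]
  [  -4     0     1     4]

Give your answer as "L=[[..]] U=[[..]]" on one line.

  row1 -= -2·row0 → [0,2,1,2]
  row2 -= 1·row0 → [0,-2,0,0]
  row3 -= -2·row0 → [0,2,3,8]
  row2 -= -1·row1 → [0,0,1,2]
  row3 -= 1·row1 → [0,0,2,6]
  row3 -= 2·row2 → [0,0,0,2]

L=[[1,0,0,0],[-2,1,0,0],[1,-1,1,0],[-2,1,2,1]] U=[[2,1,1,2],[0,2,1,2],[0,0,1,2],[0,0,0,2]]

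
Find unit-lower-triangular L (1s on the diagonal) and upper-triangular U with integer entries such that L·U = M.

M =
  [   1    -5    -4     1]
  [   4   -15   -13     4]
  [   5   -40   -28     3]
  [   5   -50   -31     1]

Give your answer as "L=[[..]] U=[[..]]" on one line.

  R1 -= 4·R0 → [0,5,3,0]
  R2 -= 5·R0 → [0,-15,-8,-2]
  R3 -= 5·R0 → [0,-25,-11,-4]
  R2 -= -3·R1 → [0,0,1,-2]
  R3 -= -5·R1 → [0,0,4,-4]
  R3 -= 4·R2 → [0,0,0,4]

L=[[1,0,0,0],[4,1,0,0],[5,-3,1,0],[5,-5,4,1]] U=[[1,-5,-4,1],[0,5,3,0],[0,0,1,-2],[0,0,0,4]]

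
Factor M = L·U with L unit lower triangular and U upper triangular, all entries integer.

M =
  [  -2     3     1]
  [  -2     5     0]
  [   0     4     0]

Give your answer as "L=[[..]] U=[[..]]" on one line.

  R1 -= 1·R0 → [0,2,-1]
  R2 -= 0·R0 → [0,4,0]
  R2 -= 2·R1 → [0,0,2]

L=[[1,0,0],[1,1,0],[0,2,1]] U=[[-2,3,1],[0,2,-1],[0,0,2]]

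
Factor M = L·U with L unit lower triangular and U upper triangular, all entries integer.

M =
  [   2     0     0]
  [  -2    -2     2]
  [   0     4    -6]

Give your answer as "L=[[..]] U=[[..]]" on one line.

L=[[1,0,0],[-1,1,0],[0,-2,1]] U=[[2,0,0],[0,-2,2],[0,0,-2]]

  R1 -= -1·R0 → [0,-2,2]
  R2 -= 0·R0 → [0,4,-6]
  R2 -= -2·R1 → [0,0,-2]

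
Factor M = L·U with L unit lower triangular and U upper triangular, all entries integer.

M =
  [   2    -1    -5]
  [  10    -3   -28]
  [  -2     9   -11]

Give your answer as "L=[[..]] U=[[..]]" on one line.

  row1 -= 5·row0 → [0,2,-3]
  row2 -= -1·row0 → [0,8,-16]
  row2 -= 4·row1 → [0,0,-4]

L=[[1,0,0],[5,1,0],[-1,4,1]] U=[[2,-1,-5],[0,2,-3],[0,0,-4]]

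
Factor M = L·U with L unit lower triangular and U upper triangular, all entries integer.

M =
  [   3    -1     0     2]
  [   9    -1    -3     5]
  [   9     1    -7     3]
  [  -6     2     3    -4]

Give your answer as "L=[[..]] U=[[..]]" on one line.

  R1 -= 3·R0 → [0,2,-3,-1]
  R2 -= 3·R0 → [0,4,-7,-3]
  R3 -= -2·R0 → [0,0,3,0]
  R2 -= 2·R1 → [0,0,-1,-1]
  R3 -= 0·R1 → [0,0,3,0]
  R3 -= -3·R2 → [0,0,0,-3]

L=[[1,0,0,0],[3,1,0,0],[3,2,1,0],[-2,0,-3,1]] U=[[3,-1,0,2],[0,2,-3,-1],[0,0,-1,-1],[0,0,0,-3]]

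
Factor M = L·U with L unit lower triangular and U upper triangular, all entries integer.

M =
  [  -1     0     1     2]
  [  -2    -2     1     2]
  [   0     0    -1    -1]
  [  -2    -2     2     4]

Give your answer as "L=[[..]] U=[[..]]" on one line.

  R1 -= 2·R0 → [0,-2,-1,-2]
  R2 -= 0·R0 → [0,0,-1,-1]
  R3 -= 2·R0 → [0,-2,0,0]
  R2 -= 0·R1 → [0,0,-1,-1]
  R3 -= 1·R1 → [0,0,1,2]
  R3 -= -1·R2 → [0,0,0,1]

L=[[1,0,0,0],[2,1,0,0],[0,0,1,0],[2,1,-1,1]] U=[[-1,0,1,2],[0,-2,-1,-2],[0,0,-1,-1],[0,0,0,1]]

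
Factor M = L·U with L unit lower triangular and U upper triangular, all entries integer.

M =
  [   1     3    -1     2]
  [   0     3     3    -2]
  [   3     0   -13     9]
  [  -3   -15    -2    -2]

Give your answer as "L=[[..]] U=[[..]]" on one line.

L=[[1,0,0,0],[0,1,0,0],[3,-3,1,0],[-3,-2,-1,1]] U=[[1,3,-1,2],[0,3,3,-2],[0,0,-1,-3],[0,0,0,-3]]

  r1 -= 0·r0 → [0,3,3,-2]
  r2 -= 3·r0 → [0,-9,-10,3]
  r3 -= -3·r0 → [0,-6,-5,4]
  r2 -= -3·r1 → [0,0,-1,-3]
  r3 -= -2·r1 → [0,0,1,0]
  r3 -= -1·r2 → [0,0,0,-3]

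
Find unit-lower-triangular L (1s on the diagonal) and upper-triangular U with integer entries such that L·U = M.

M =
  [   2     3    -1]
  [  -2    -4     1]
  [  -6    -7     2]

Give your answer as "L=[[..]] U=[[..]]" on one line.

  row1 -= -1·row0 → [0,-1,0]
  row2 -= -3·row0 → [0,2,-1]
  row2 -= -2·row1 → [0,0,-1]

L=[[1,0,0],[-1,1,0],[-3,-2,1]] U=[[2,3,-1],[0,-1,0],[0,0,-1]]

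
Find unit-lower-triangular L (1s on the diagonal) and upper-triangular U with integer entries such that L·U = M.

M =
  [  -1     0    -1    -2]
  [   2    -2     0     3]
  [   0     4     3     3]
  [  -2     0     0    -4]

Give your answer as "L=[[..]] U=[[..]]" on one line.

  R1 -= -2·R0 → [0,-2,-2,-1]
  R2 -= 0·R0 → [0,4,3,3]
  R3 -= 2·R0 → [0,0,2,0]
  R2 -= -2·R1 → [0,0,-1,1]
  R3 -= 0·R1 → [0,0,2,0]
  R3 -= -2·R2 → [0,0,0,2]

L=[[1,0,0,0],[-2,1,0,0],[0,-2,1,0],[2,0,-2,1]] U=[[-1,0,-1,-2],[0,-2,-2,-1],[0,0,-1,1],[0,0,0,2]]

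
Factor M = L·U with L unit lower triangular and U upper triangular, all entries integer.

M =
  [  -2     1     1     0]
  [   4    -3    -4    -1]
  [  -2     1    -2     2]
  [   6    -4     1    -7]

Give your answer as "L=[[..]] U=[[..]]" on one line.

  row1 -= -2·row0 → [0,-1,-2,-1]
  row2 -= 1·row0 → [0,0,-3,2]
  row3 -= -3·row0 → [0,-1,4,-7]
  row2 -= 0·row1 → [0,0,-3,2]
  row3 -= 1·row1 → [0,0,6,-6]
  row3 -= -2·row2 → [0,0,0,-2]

L=[[1,0,0,0],[-2,1,0,0],[1,0,1,0],[-3,1,-2,1]] U=[[-2,1,1,0],[0,-1,-2,-1],[0,0,-3,2],[0,0,0,-2]]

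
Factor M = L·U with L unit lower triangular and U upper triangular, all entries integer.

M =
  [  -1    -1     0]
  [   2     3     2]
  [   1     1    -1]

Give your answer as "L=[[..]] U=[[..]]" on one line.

  r1 -= -2·r0 → [0,1,2]
  r2 -= -1·r0 → [0,0,-1]
  r2 -= 0·r1 → [0,0,-1]

L=[[1,0,0],[-2,1,0],[-1,0,1]] U=[[-1,-1,0],[0,1,2],[0,0,-1]]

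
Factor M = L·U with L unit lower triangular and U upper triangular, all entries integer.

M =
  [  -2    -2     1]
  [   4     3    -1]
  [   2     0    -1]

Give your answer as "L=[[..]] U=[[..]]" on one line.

  R1 -= -2·R0 → [0,-1,1]
  R2 -= -1·R0 → [0,-2,0]
  R2 -= 2·R1 → [0,0,-2]

L=[[1,0,0],[-2,1,0],[-1,2,1]] U=[[-2,-2,1],[0,-1,1],[0,0,-2]]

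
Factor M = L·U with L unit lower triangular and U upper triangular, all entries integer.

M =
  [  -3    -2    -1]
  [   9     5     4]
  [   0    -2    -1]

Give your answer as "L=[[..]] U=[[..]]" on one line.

  row1 -= -3·row0 → [0,-1,1]
  row2 -= 0·row0 → [0,-2,-1]
  row2 -= 2·row1 → [0,0,-3]

L=[[1,0,0],[-3,1,0],[0,2,1]] U=[[-3,-2,-1],[0,-1,1],[0,0,-3]]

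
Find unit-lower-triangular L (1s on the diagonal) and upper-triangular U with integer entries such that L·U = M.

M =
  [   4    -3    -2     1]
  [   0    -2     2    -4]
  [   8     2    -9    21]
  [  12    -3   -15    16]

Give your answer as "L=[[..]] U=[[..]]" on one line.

  row1 -= 0·row0 → [0,-2,2,-4]
  row2 -= 2·row0 → [0,8,-5,19]
  row3 -= 3·row0 → [0,6,-9,13]
  row2 -= -4·row1 → [0,0,3,3]
  row3 -= -3·row1 → [0,0,-3,1]
  row3 -= -1·row2 → [0,0,0,4]

L=[[1,0,0,0],[0,1,0,0],[2,-4,1,0],[3,-3,-1,1]] U=[[4,-3,-2,1],[0,-2,2,-4],[0,0,3,3],[0,0,0,4]]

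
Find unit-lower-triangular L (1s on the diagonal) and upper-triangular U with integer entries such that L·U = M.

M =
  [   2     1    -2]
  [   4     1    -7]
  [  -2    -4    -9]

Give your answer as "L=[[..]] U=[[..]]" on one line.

  row1 -= 2·row0 → [0,-1,-3]
  row2 -= -1·row0 → [0,-3,-11]
  row2 -= 3·row1 → [0,0,-2]

L=[[1,0,0],[2,1,0],[-1,3,1]] U=[[2,1,-2],[0,-1,-3],[0,0,-2]]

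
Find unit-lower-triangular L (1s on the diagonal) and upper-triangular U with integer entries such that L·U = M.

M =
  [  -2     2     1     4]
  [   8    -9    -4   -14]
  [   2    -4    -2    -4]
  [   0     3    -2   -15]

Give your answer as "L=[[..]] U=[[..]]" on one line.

L=[[1,0,0,0],[-4,1,0,0],[-1,2,1,0],[0,-3,2,1]] U=[[-2,2,1,4],[0,-1,0,2],[0,0,-1,-4],[0,0,0,-1]]

  R1 -= -4·R0 → [0,-1,0,2]
  R2 -= -1·R0 → [0,-2,-1,0]
  R3 -= 0·R0 → [0,3,-2,-15]
  R2 -= 2·R1 → [0,0,-1,-4]
  R3 -= -3·R1 → [0,0,-2,-9]
  R3 -= 2·R2 → [0,0,0,-1]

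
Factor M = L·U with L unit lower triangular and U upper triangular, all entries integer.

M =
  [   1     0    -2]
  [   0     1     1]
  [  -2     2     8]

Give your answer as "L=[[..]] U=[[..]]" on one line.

L=[[1,0,0],[0,1,0],[-2,2,1]] U=[[1,0,-2],[0,1,1],[0,0,2]]

  r1 -= 0·r0 → [0,1,1]
  r2 -= -2·r0 → [0,2,4]
  r2 -= 2·r1 → [0,0,2]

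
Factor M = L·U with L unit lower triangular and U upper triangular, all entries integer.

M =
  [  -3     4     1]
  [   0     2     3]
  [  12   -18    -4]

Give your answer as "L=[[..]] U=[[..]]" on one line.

L=[[1,0,0],[0,1,0],[-4,-1,1]] U=[[-3,4,1],[0,2,3],[0,0,3]]

  row1 -= 0·row0 → [0,2,3]
  row2 -= -4·row0 → [0,-2,0]
  row2 -= -1·row1 → [0,0,3]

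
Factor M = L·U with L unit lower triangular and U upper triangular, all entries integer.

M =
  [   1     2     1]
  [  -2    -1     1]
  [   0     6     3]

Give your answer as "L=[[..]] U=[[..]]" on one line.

  row1 -= -2·row0 → [0,3,3]
  row2 -= 0·row0 → [0,6,3]
  row2 -= 2·row1 → [0,0,-3]

L=[[1,0,0],[-2,1,0],[0,2,1]] U=[[1,2,1],[0,3,3],[0,0,-3]]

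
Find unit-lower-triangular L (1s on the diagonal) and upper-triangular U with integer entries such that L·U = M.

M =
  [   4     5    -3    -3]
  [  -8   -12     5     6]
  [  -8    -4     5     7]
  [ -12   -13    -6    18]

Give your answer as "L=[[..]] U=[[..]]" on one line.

  r1 -= -2·r0 → [0,-2,-1,0]
  r2 -= -2·r0 → [0,6,-1,1]
  r3 -= -3·r0 → [0,2,-15,9]
  r2 -= -3·r1 → [0,0,-4,1]
  r3 -= -1·r1 → [0,0,-16,9]
  r3 -= 4·r2 → [0,0,0,5]

L=[[1,0,0,0],[-2,1,0,0],[-2,-3,1,0],[-3,-1,4,1]] U=[[4,5,-3,-3],[0,-2,-1,0],[0,0,-4,1],[0,0,0,5]]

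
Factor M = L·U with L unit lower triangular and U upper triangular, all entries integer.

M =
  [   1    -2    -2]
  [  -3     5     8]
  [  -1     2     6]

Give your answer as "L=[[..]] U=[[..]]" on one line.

  r1 -= -3·r0 → [0,-1,2]
  r2 -= -1·r0 → [0,0,4]
  r2 -= 0·r1 → [0,0,4]

L=[[1,0,0],[-3,1,0],[-1,0,1]] U=[[1,-2,-2],[0,-1,2],[0,0,4]]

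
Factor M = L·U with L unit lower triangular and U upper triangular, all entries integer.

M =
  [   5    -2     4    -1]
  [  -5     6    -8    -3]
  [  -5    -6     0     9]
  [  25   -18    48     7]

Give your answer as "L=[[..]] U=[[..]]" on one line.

L=[[1,0,0,0],[-1,1,0,0],[-1,-2,1,0],[5,-2,-5,1]] U=[[5,-2,4,-1],[0,4,-4,-4],[0,0,-4,0],[0,0,0,4]]

  row1 -= -1·row0 → [0,4,-4,-4]
  row2 -= -1·row0 → [0,-8,4,8]
  row3 -= 5·row0 → [0,-8,28,12]
  row2 -= -2·row1 → [0,0,-4,0]
  row3 -= -2·row1 → [0,0,20,4]
  row3 -= -5·row2 → [0,0,0,4]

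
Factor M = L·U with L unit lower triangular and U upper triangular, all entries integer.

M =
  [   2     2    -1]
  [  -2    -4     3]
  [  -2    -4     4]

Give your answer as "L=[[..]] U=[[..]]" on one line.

L=[[1,0,0],[-1,1,0],[-1,1,1]] U=[[2,2,-1],[0,-2,2],[0,0,1]]

  row1 -= -1·row0 → [0,-2,2]
  row2 -= -1·row0 → [0,-2,3]
  row2 -= 1·row1 → [0,0,1]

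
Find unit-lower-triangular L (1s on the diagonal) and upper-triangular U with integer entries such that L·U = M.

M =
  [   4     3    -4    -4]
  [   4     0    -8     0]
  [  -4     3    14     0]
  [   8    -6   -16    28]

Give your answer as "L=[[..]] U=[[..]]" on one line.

  R1 -= 1·R0 → [0,-3,-4,4]
  R2 -= -1·R0 → [0,6,10,-4]
  R3 -= 2·R0 → [0,-12,-8,36]
  R2 -= -2·R1 → [0,0,2,4]
  R3 -= 4·R1 → [0,0,8,20]
  R3 -= 4·R2 → [0,0,0,4]

L=[[1,0,0,0],[1,1,0,0],[-1,-2,1,0],[2,4,4,1]] U=[[4,3,-4,-4],[0,-3,-4,4],[0,0,2,4],[0,0,0,4]]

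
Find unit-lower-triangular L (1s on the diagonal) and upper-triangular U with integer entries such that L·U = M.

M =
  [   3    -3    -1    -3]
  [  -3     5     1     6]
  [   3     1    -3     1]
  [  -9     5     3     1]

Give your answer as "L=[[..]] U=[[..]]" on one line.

L=[[1,0,0,0],[-1,1,0,0],[1,2,1,0],[-3,-2,0,1]] U=[[3,-3,-1,-3],[0,2,0,3],[0,0,-2,-2],[0,0,0,-2]]

  row1 -= -1·row0 → [0,2,0,3]
  row2 -= 1·row0 → [0,4,-2,4]
  row3 -= -3·row0 → [0,-4,0,-8]
  row2 -= 2·row1 → [0,0,-2,-2]
  row3 -= -2·row1 → [0,0,0,-2]
  row3 -= 0·row2 → [0,0,0,-2]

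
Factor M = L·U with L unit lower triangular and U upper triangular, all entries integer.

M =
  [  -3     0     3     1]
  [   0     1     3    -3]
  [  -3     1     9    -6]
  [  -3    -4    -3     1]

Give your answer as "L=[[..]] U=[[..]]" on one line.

  row1 -= 0·row0 → [0,1,3,-3]
  row2 -= 1·row0 → [0,1,6,-7]
  row3 -= 1·row0 → [0,-4,-6,0]
  row2 -= 1·row1 → [0,0,3,-4]
  row3 -= -4·row1 → [0,0,6,-12]
  row3 -= 2·row2 → [0,0,0,-4]

L=[[1,0,0,0],[0,1,0,0],[1,1,1,0],[1,-4,2,1]] U=[[-3,0,3,1],[0,1,3,-3],[0,0,3,-4],[0,0,0,-4]]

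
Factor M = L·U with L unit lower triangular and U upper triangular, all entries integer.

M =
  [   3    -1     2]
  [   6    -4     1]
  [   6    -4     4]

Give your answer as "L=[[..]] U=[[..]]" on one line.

L=[[1,0,0],[2,1,0],[2,1,1]] U=[[3,-1,2],[0,-2,-3],[0,0,3]]

  row1 -= 2·row0 → [0,-2,-3]
  row2 -= 2·row0 → [0,-2,0]
  row2 -= 1·row1 → [0,0,3]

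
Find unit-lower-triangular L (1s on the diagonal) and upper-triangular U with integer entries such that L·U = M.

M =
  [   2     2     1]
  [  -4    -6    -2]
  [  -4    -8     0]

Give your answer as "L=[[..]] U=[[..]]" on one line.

  row1 -= -2·row0 → [0,-2,0]
  row2 -= -2·row0 → [0,-4,2]
  row2 -= 2·row1 → [0,0,2]

L=[[1,0,0],[-2,1,0],[-2,2,1]] U=[[2,2,1],[0,-2,0],[0,0,2]]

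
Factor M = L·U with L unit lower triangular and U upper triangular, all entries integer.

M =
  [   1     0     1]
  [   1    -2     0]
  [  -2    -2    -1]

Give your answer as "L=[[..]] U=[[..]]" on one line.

L=[[1,0,0],[1,1,0],[-2,1,1]] U=[[1,0,1],[0,-2,-1],[0,0,2]]

  R1 -= 1·R0 → [0,-2,-1]
  R2 -= -2·R0 → [0,-2,1]
  R2 -= 1·R1 → [0,0,2]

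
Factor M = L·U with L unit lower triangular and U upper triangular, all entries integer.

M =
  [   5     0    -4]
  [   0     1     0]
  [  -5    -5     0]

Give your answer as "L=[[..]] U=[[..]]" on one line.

L=[[1,0,0],[0,1,0],[-1,-5,1]] U=[[5,0,-4],[0,1,0],[0,0,-4]]

  row1 -= 0·row0 → [0,1,0]
  row2 -= -1·row0 → [0,-5,-4]
  row2 -= -5·row1 → [0,0,-4]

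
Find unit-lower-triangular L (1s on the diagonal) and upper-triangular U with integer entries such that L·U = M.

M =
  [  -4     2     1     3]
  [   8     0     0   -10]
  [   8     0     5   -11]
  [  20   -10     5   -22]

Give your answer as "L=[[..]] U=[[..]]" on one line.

  R1 -= -2·R0 → [0,4,2,-4]
  R2 -= -2·R0 → [0,4,7,-5]
  R3 -= -5·R0 → [0,0,10,-7]
  R2 -= 1·R1 → [0,0,5,-1]
  R3 -= 0·R1 → [0,0,10,-7]
  R3 -= 2·R2 → [0,0,0,-5]

L=[[1,0,0,0],[-2,1,0,0],[-2,1,1,0],[-5,0,2,1]] U=[[-4,2,1,3],[0,4,2,-4],[0,0,5,-1],[0,0,0,-5]]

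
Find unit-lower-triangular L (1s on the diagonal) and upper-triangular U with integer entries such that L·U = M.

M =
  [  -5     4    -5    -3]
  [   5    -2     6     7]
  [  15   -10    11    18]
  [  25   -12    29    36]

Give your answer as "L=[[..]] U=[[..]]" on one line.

  R1 -= -1·R0 → [0,2,1,4]
  R2 -= -3·R0 → [0,2,-4,9]
  R3 -= -5·R0 → [0,8,4,21]
  R2 -= 1·R1 → [0,0,-5,5]
  R3 -= 4·R1 → [0,0,0,5]
  R3 -= 0·R2 → [0,0,0,5]

L=[[1,0,0,0],[-1,1,0,0],[-3,1,1,0],[-5,4,0,1]] U=[[-5,4,-5,-3],[0,2,1,4],[0,0,-5,5],[0,0,0,5]]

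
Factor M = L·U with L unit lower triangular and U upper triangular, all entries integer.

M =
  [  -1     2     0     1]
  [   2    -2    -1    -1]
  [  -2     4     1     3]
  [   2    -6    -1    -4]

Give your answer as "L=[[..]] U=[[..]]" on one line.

L=[[1,0,0,0],[-2,1,0,0],[2,0,1,0],[-2,-1,-2,1]] U=[[-1,2,0,1],[0,2,-1,1],[0,0,1,1],[0,0,0,1]]

  row1 -= -2·row0 → [0,2,-1,1]
  row2 -= 2·row0 → [0,0,1,1]
  row3 -= -2·row0 → [0,-2,-1,-2]
  row2 -= 0·row1 → [0,0,1,1]
  row3 -= -1·row1 → [0,0,-2,-1]
  row3 -= -2·row2 → [0,0,0,1]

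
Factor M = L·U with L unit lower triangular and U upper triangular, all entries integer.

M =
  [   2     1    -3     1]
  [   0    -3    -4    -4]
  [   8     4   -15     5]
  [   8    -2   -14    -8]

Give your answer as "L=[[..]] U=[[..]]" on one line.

L=[[1,0,0,0],[0,1,0,0],[4,0,1,0],[4,2,-2,1]] U=[[2,1,-3,1],[0,-3,-4,-4],[0,0,-3,1],[0,0,0,-2]]

  row1 -= 0·row0 → [0,-3,-4,-4]
  row2 -= 4·row0 → [0,0,-3,1]
  row3 -= 4·row0 → [0,-6,-2,-12]
  row2 -= 0·row1 → [0,0,-3,1]
  row3 -= 2·row1 → [0,0,6,-4]
  row3 -= -2·row2 → [0,0,0,-2]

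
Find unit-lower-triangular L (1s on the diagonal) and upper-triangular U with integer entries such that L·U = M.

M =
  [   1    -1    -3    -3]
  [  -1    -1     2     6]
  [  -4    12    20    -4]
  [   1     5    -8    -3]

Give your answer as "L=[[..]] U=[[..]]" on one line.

  row1 -= -1·row0 → [0,-2,-1,3]
  row2 -= -4·row0 → [0,8,8,-16]
  row3 -= 1·row0 → [0,6,-5,0]
  row2 -= -4·row1 → [0,0,4,-4]
  row3 -= -3·row1 → [0,0,-8,9]
  row3 -= -2·row2 → [0,0,0,1]

L=[[1,0,0,0],[-1,1,0,0],[-4,-4,1,0],[1,-3,-2,1]] U=[[1,-1,-3,-3],[0,-2,-1,3],[0,0,4,-4],[0,0,0,1]]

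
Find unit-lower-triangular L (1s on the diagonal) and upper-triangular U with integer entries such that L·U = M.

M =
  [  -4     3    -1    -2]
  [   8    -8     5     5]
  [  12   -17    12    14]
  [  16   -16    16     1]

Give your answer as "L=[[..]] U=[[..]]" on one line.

  row1 -= -2·row0 → [0,-2,3,1]
  row2 -= -3·row0 → [0,-8,9,8]
  row3 -= -4·row0 → [0,-4,12,-7]
  row2 -= 4·row1 → [0,0,-3,4]
  row3 -= 2·row1 → [0,0,6,-9]
  row3 -= -2·row2 → [0,0,0,-1]

L=[[1,0,0,0],[-2,1,0,0],[-3,4,1,0],[-4,2,-2,1]] U=[[-4,3,-1,-2],[0,-2,3,1],[0,0,-3,4],[0,0,0,-1]]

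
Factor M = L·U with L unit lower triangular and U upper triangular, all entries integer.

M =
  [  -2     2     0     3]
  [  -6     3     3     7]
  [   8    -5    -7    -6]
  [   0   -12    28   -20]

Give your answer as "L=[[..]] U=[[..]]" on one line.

  r1 -= 3·r0 → [0,-3,3,-2]
  r2 -= -4·r0 → [0,3,-7,6]
  r3 -= 0·r0 → [0,-12,28,-20]
  r2 -= -1·r1 → [0,0,-4,4]
  r3 -= 4·r1 → [0,0,16,-12]
  r3 -= -4·r2 → [0,0,0,4]

L=[[1,0,0,0],[3,1,0,0],[-4,-1,1,0],[0,4,-4,1]] U=[[-2,2,0,3],[0,-3,3,-2],[0,0,-4,4],[0,0,0,4]]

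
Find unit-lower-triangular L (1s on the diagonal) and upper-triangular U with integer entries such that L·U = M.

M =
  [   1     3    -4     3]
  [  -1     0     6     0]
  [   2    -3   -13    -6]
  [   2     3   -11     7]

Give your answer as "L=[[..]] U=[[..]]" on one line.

L=[[1,0,0,0],[-1,1,0,0],[2,-3,1,0],[2,-1,-1,1]] U=[[1,3,-4,3],[0,3,2,3],[0,0,1,-3],[0,0,0,1]]

  R1 -= -1·R0 → [0,3,2,3]
  R2 -= 2·R0 → [0,-9,-5,-12]
  R3 -= 2·R0 → [0,-3,-3,1]
  R2 -= -3·R1 → [0,0,1,-3]
  R3 -= -1·R1 → [0,0,-1,4]
  R3 -= -1·R2 → [0,0,0,1]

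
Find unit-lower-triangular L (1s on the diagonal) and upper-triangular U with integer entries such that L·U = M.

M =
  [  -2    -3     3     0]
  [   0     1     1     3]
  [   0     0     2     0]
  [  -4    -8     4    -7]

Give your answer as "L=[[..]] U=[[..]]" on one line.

  R1 -= 0·R0 → [0,1,1,3]
  R2 -= 0·R0 → [0,0,2,0]
  R3 -= 2·R0 → [0,-2,-2,-7]
  R2 -= 0·R1 → [0,0,2,0]
  R3 -= -2·R1 → [0,0,0,-1]
  R3 -= 0·R2 → [0,0,0,-1]

L=[[1,0,0,0],[0,1,0,0],[0,0,1,0],[2,-2,0,1]] U=[[-2,-3,3,0],[0,1,1,3],[0,0,2,0],[0,0,0,-1]]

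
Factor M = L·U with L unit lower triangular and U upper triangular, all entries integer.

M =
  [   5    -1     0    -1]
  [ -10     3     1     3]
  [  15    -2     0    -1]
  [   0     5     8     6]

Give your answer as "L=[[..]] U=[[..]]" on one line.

L=[[1,0,0,0],[-2,1,0,0],[3,1,1,0],[0,5,-3,1]] U=[[5,-1,0,-1],[0,1,1,1],[0,0,-1,1],[0,0,0,4]]

  R1 -= -2·R0 → [0,1,1,1]
  R2 -= 3·R0 → [0,1,0,2]
  R3 -= 0·R0 → [0,5,8,6]
  R2 -= 1·R1 → [0,0,-1,1]
  R3 -= 5·R1 → [0,0,3,1]
  R3 -= -3·R2 → [0,0,0,4]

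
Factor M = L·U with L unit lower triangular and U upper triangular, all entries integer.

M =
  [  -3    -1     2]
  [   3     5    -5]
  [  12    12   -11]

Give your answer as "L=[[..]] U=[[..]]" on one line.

  r1 -= -1·r0 → [0,4,-3]
  r2 -= -4·r0 → [0,8,-3]
  r2 -= 2·r1 → [0,0,3]

L=[[1,0,0],[-1,1,0],[-4,2,1]] U=[[-3,-1,2],[0,4,-3],[0,0,3]]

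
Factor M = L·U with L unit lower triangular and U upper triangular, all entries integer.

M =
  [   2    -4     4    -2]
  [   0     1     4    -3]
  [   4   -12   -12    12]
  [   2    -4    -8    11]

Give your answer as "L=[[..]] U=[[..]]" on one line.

  r1 -= 0·r0 → [0,1,4,-3]
  r2 -= 2·r0 → [0,-4,-20,16]
  r3 -= 1·r0 → [0,0,-12,13]
  r2 -= -4·r1 → [0,0,-4,4]
  r3 -= 0·r1 → [0,0,-12,13]
  r3 -= 3·r2 → [0,0,0,1]

L=[[1,0,0,0],[0,1,0,0],[2,-4,1,0],[1,0,3,1]] U=[[2,-4,4,-2],[0,1,4,-3],[0,0,-4,4],[0,0,0,1]]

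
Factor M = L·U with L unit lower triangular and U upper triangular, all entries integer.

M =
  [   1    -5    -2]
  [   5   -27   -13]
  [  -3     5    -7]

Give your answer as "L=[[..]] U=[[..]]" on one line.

  row1 -= 5·row0 → [0,-2,-3]
  row2 -= -3·row0 → [0,-10,-13]
  row2 -= 5·row1 → [0,0,2]

L=[[1,0,0],[5,1,0],[-3,5,1]] U=[[1,-5,-2],[0,-2,-3],[0,0,2]]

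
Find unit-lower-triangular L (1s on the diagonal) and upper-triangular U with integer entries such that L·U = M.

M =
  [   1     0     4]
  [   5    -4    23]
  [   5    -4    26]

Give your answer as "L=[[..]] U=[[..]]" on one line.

  r1 -= 5·r0 → [0,-4,3]
  r2 -= 5·r0 → [0,-4,6]
  r2 -= 1·r1 → [0,0,3]

L=[[1,0,0],[5,1,0],[5,1,1]] U=[[1,0,4],[0,-4,3],[0,0,3]]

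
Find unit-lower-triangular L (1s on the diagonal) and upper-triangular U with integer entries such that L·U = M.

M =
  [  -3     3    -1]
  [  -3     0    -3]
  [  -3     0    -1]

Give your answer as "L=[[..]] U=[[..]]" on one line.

L=[[1,0,0],[1,1,0],[1,1,1]] U=[[-3,3,-1],[0,-3,-2],[0,0,2]]

  row1 -= 1·row0 → [0,-3,-2]
  row2 -= 1·row0 → [0,-3,0]
  row2 -= 1·row1 → [0,0,2]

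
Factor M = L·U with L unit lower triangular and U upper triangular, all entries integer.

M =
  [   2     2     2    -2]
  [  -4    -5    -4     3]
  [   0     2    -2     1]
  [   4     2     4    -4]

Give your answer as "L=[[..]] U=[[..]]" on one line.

L=[[1,0,0,0],[-2,1,0,0],[0,-2,1,0],[2,2,0,1]] U=[[2,2,2,-2],[0,-1,0,-1],[0,0,-2,-1],[0,0,0,2]]

  r1 -= -2·r0 → [0,-1,0,-1]
  r2 -= 0·r0 → [0,2,-2,1]
  r3 -= 2·r0 → [0,-2,0,0]
  r2 -= -2·r1 → [0,0,-2,-1]
  r3 -= 2·r1 → [0,0,0,2]
  r3 -= 0·r2 → [0,0,0,2]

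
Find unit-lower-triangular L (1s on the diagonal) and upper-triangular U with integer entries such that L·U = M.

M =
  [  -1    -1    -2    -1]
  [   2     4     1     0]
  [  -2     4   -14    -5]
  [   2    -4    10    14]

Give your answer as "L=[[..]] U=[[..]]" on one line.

  row1 -= -2·row0 → [0,2,-3,-2]
  row2 -= 2·row0 → [0,6,-10,-3]
  row3 -= -2·row0 → [0,-6,6,12]
  row2 -= 3·row1 → [0,0,-1,3]
  row3 -= -3·row1 → [0,0,-3,6]
  row3 -= 3·row2 → [0,0,0,-3]

L=[[1,0,0,0],[-2,1,0,0],[2,3,1,0],[-2,-3,3,1]] U=[[-1,-1,-2,-1],[0,2,-3,-2],[0,0,-1,3],[0,0,0,-3]]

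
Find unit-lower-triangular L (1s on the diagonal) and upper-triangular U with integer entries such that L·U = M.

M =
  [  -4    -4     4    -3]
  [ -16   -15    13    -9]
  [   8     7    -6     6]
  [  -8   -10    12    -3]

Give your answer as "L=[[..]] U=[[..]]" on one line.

  R1 -= 4·R0 → [0,1,-3,3]
  R2 -= -2·R0 → [0,-1,2,0]
  R3 -= 2·R0 → [0,-2,4,3]
  R2 -= -1·R1 → [0,0,-1,3]
  R3 -= -2·R1 → [0,0,-2,9]
  R3 -= 2·R2 → [0,0,0,3]

L=[[1,0,0,0],[4,1,0,0],[-2,-1,1,0],[2,-2,2,1]] U=[[-4,-4,4,-3],[0,1,-3,3],[0,0,-1,3],[0,0,0,3]]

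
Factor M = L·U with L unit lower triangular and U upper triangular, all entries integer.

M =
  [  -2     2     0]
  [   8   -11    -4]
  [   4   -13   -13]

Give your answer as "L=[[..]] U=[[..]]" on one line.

  row1 -= -4·row0 → [0,-3,-4]
  row2 -= -2·row0 → [0,-9,-13]
  row2 -= 3·row1 → [0,0,-1]

L=[[1,0,0],[-4,1,0],[-2,3,1]] U=[[-2,2,0],[0,-3,-4],[0,0,-1]]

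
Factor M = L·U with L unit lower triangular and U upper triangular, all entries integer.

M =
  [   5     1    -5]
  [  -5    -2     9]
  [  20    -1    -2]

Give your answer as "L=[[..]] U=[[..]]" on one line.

L=[[1,0,0],[-1,1,0],[4,5,1]] U=[[5,1,-5],[0,-1,4],[0,0,-2]]

  row1 -= -1·row0 → [0,-1,4]
  row2 -= 4·row0 → [0,-5,18]
  row2 -= 5·row1 → [0,0,-2]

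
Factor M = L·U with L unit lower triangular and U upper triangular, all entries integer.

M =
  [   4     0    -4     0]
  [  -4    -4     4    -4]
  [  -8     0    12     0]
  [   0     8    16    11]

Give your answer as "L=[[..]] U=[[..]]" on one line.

L=[[1,0,0,0],[-1,1,0,0],[-2,0,1,0],[0,-2,4,1]] U=[[4,0,-4,0],[0,-4,0,-4],[0,0,4,0],[0,0,0,3]]

  r1 -= -1·r0 → [0,-4,0,-4]
  r2 -= -2·r0 → [0,0,4,0]
  r3 -= 0·r0 → [0,8,16,11]
  r2 -= 0·r1 → [0,0,4,0]
  r3 -= -2·r1 → [0,0,16,3]
  r3 -= 4·r2 → [0,0,0,3]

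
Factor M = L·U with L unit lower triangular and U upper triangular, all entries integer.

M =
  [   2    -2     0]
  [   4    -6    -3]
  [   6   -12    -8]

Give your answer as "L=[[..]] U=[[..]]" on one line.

  R1 -= 2·R0 → [0,-2,-3]
  R2 -= 3·R0 → [0,-6,-8]
  R2 -= 3·R1 → [0,0,1]

L=[[1,0,0],[2,1,0],[3,3,1]] U=[[2,-2,0],[0,-2,-3],[0,0,1]]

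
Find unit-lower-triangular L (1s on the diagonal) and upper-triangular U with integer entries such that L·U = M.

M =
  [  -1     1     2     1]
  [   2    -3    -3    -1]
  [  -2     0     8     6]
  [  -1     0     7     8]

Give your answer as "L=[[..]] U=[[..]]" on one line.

L=[[1,0,0,0],[-2,1,0,0],[2,2,1,0],[1,1,2,1]] U=[[-1,1,2,1],[0,-1,1,1],[0,0,2,2],[0,0,0,2]]

  R1 -= -2·R0 → [0,-1,1,1]
  R2 -= 2·R0 → [0,-2,4,4]
  R3 -= 1·R0 → [0,-1,5,7]
  R2 -= 2·R1 → [0,0,2,2]
  R3 -= 1·R1 → [0,0,4,6]
  R3 -= 2·R2 → [0,0,0,2]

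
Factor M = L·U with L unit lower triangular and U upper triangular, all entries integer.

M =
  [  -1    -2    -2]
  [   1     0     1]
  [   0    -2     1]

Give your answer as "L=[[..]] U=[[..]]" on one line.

L=[[1,0,0],[-1,1,0],[0,1,1]] U=[[-1,-2,-2],[0,-2,-1],[0,0,2]]

  row1 -= -1·row0 → [0,-2,-1]
  row2 -= 0·row0 → [0,-2,1]
  row2 -= 1·row1 → [0,0,2]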